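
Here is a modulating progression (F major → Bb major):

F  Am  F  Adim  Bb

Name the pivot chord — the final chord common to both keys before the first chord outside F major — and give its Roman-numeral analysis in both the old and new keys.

F — I in F major, V in Bb major

Chords diatonic to F major: F, Gm, Am, Bb, C, Dm, Edim.
Reading the progression, the first chord not in that set is Adim, so the modulation leaves F major there.
The chord immediately before Adim is F, which is diatonic to both keys: I in F major and V in Bb major.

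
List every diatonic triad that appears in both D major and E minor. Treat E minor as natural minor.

D, Em, G, Bm

Triads in D major: D (I), Em (ii), F#m (iii), G (IV), A (V), Bm (vi), C#dim (vii°).
Triads in E minor (natural minor): Em (i), F#dim (ii°), G (III), Am (iv), Bm (v), C (VI), D (VII).
Shared triads with their functions: D (I in D major, VII in E minor); Em (ii in D major, i in E minor); G (IV in D major, III in E minor); Bm (vi in D major, v in E minor).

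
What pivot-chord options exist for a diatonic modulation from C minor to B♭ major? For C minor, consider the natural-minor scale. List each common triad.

Cm, E♭, Gm, B♭

Triads in C minor (natural minor): Cm (i), Ddim (ii°), E♭ (III), Fm (iv), Gm (v), A♭ (VI), B♭ (VII).
Triads in B♭ major: B♭ (I), Cm (ii), Dm (iii), E♭ (IV), F (V), Gm (vi), Adim (vii°).
Shared triads with their functions: Cm (i in C minor, ii in B♭ major); E♭ (III in C minor, IV in B♭ major); Gm (v in C minor, vi in B♭ major); B♭ (VII in C minor, I in B♭ major).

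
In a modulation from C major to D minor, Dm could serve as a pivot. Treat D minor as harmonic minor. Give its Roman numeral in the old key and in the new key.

The scale of C major is C D E F G A B; D is degree 2, and the triad built there (D-F-A) is minor, so it is ii.
The scale of D minor (harmonic minor) is D E F G A Bb C#; D is degree 1, and the triad built there (D-F-A) is minor, so it is i.

ii in C major; i in D minor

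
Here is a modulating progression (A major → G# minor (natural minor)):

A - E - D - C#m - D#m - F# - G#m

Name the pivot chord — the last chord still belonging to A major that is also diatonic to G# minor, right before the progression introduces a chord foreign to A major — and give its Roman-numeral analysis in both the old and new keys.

C#m — iii in A major, iv in G# minor

Chords diatonic to A major: A, Bm, C#m, D, E, F#m, G#dim.
Reading the progression, the first chord not in that set is D#m, so the modulation leaves A major there.
The chord immediately before D#m is C#m, which is diatonic to both keys: iii in A major and iv in G# minor.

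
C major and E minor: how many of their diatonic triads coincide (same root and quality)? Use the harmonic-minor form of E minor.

3

Diatonic triads of C major: C (I), Dm (ii), Em (iii), F (IV), G (V), Am (vi), Bdim (vii°).
Diatonic triads of E minor (harmonic minor): Em (i), F#dim (ii°), Gaug (III+), Am (iv), B (V), C (VI), D#dim (vii°).
Matching root and quality in both lists: C, Em, Am.
That gives 3 common triads.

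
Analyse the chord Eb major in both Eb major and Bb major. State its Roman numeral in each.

The scale of Eb major is Eb F G Ab Bb C D; Eb is degree 1, and the triad built there (Eb-G-Bb) is major, so it is I.
The scale of Bb major is Bb C D Eb F G A; Eb is degree 4, and the triad built there (Eb-G-Bb) is major, so it is IV.

I in Eb major; IV in Bb major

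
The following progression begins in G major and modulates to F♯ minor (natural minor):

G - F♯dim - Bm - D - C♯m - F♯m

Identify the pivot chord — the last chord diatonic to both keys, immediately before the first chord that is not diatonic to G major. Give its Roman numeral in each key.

D — V in G major, VI in F♯ minor

Chords diatonic to G major: G, Am, Bm, C, D, Em, F♯dim.
Reading the progression, the first chord not in that set is C♯m, so the modulation leaves G major there.
The chord immediately before C♯m is D, which is diatonic to both keys: V in G major and VI in F♯ minor.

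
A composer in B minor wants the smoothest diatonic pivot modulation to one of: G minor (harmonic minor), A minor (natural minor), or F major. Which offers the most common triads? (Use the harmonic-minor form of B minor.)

A minor

Triads of B minor (harmonic minor): B minor (i), C# diminished (ii°), D augmented (III+), E minor (iv), F# major (V), G major (VI), A# diminished (vii°).
G minor (harmonic minor) shares 0: none.
A minor (natural minor) shares 2: Em, G.
F major shares 0: none.
The most common triads (2) are shared with A minor.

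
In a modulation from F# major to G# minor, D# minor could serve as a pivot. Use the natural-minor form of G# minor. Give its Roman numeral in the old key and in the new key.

The scale of F# major is F# G# A# B C# D# E#; D# is degree 6, and the triad built there (D#-F#-A#) is minor, so it is vi.
The scale of G# minor (natural minor) is G# A# B C# D# E F#; D# is degree 5, and the triad built there (D#-F#-A#) is minor, so it is v.

vi in F# major; v in G# minor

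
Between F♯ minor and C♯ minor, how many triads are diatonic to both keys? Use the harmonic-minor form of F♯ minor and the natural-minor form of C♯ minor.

Diatonic triads of F♯ minor (harmonic minor): F♯ minor (i), G♯ diminished (ii°), A augmented (III+), B minor (iv), C♯ major (V), D major (VI), E♯ diminished (vii°).
Diatonic triads of C♯ minor (natural minor): C♯ minor (i), D♯ diminished (ii°), E major (III), F♯ minor (iv), G♯ minor (v), A major (VI), B major (VII).
Matching root and quality in both lists: F♯ minor.
That gives 1 common triad.

1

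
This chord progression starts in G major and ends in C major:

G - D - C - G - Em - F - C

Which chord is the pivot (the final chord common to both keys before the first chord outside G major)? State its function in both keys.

Em — vi in G major, iii in C major

Chords diatonic to G major: G, Am, Bm, C, D, Em, F#dim.
Reading the progression, the first chord not in that set is F, so the modulation leaves G major there.
The chord immediately before F is Em, which is diatonic to both keys: vi in G major and iii in C major.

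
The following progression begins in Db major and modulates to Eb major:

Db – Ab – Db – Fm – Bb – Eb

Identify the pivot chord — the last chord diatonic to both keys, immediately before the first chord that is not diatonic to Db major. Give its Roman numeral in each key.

Chords diatonic to Db major: Db, Ebm, Fm, Gb, Ab, Bbm, Cdim.
Reading the progression, the first chord not in that set is Bb, so the modulation leaves Db major there.
The chord immediately before Bb is Fm, which is diatonic to both keys: iii in Db major and ii in Eb major.

Fm — iii in Db major, ii in Eb major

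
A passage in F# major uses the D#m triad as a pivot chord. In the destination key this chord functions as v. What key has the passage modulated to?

The numeral v denotes a minor triad on scale degree 5. With D# on degree 5, the tonic of the new key is G#.
Degree 5 carries a minor triad in natural-minor keys, so the destination is G# minor.
Check: the diatonic triads of G# minor (natural minor) are G#m (i), A#dim (ii°), B (III), C#m (iv), D#m (v), E (VI), F# (VII) — D#m is indeed v.

G# minor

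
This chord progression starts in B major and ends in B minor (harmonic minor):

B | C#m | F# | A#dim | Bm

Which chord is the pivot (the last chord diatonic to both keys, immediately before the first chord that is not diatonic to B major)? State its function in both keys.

A#dim — vii° in B major, vii° in B minor

Chords diatonic to B major: B, C#m, D#m, E, F#, G#m, A#dim.
Reading the progression, the first chord not in that set is Bm, so the modulation leaves B major there.
The chord immediately before Bm is A#dim, which is diatonic to both keys: vii° in B major and vii° in B minor.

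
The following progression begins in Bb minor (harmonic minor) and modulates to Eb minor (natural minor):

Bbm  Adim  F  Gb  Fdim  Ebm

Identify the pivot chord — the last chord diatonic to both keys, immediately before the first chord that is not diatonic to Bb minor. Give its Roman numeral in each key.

Gb — VI in Bb minor, III in Eb minor

Chords diatonic to Bb minor: Bbm, Cdim, Dbaug, Ebm, F, Gb, Adim.
Reading the progression, the first chord not in that set is Fdim, so the modulation leaves Bb minor there.
The chord immediately before Fdim is Gb, which is diatonic to both keys: VI in Bb minor and III in Eb minor.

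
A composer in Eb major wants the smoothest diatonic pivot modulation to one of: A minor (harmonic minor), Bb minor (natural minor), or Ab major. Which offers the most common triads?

Triads of Eb major: Eb major (I), F minor (ii), G minor (iii), Ab major (IV), Bb major (V), C minor (vi), D diminished (vii°).
A minor (harmonic minor) shares 0: none.
Bb minor (natural minor) shares 2: Fm, Ab.
Ab major shares 4: Eb, Fm, Ab, Cm.
The most common triads (4) are shared with Ab major.

Ab major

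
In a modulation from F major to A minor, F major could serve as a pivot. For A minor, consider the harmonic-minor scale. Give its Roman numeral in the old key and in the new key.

The scale of F major is F G A Bb C D E; F is degree 1, and the triad built there (F-A-C) is major, so it is I.
The scale of A minor (harmonic minor) is A B C D E F G#; F is degree 6, and the triad built there (F-A-C) is major, so it is VI.

I in F major; VI in A minor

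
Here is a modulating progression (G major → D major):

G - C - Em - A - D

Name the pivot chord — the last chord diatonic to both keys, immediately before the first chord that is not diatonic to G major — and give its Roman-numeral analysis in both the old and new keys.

Em — vi in G major, ii in D major

Chords diatonic to G major: G, Am, Bm, C, D, Em, F♯dim.
Reading the progression, the first chord not in that set is A, so the modulation leaves G major there.
The chord immediately before A is Em, which is diatonic to both keys: vi in G major and ii in D major.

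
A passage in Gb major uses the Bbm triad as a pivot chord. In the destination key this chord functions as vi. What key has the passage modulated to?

Db major

The numeral vi denotes a minor triad on scale degree 6. With Bb on degree 6, the tonic of the new key is Db.
Degree 6 carries a minor triad in major keys, so the destination is Db major.
Check: the diatonic triads of Db major are Db (I), Ebm (ii), Fm (iii), Gb (IV), Ab (V), Bbm (vi), Cdim (vii°) — Bbm is indeed vi.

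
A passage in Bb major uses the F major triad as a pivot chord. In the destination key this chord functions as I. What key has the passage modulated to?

F major

The numeral I denotes a major triad on scale degree 1. With F on degree 1, the tonic of the new key is F.
Degree 1 carries a major triad in major keys, so the destination is F major.
Check: the diatonic triads of F major are F (I), Gm (ii), Am (iii), Bb (IV), C (V), Dm (vi), Edim (vii°) — F major is indeed I.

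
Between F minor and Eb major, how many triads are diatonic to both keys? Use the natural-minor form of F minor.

Diatonic triads of F minor (natural minor): Fm (i), Gdim (ii°), Ab (III), Bbm (iv), Cm (v), Db (VI), Eb (VII).
Diatonic triads of Eb major: Eb (I), Fm (ii), Gm (iii), Ab (IV), Bb (V), Cm (vi), Ddim (vii°).
Matching root and quality in both lists: Fm, Ab, Cm, Eb.
That gives 4 common triads.

4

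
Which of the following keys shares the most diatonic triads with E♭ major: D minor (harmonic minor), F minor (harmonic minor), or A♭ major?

A♭ major

Triads of E♭ major: E♭ major (I), F minor (ii), G minor (iii), A♭ major (IV), B♭ major (V), C minor (vi), D diminished (vii°).
D minor (harmonic minor) shares 2: Gm, B♭.
F minor (harmonic minor) shares 1: Fm.
A♭ major shares 4: E♭, Fm, A♭, Cm.
The most common triads (4) are shared with A♭ major.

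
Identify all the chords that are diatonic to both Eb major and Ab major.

Eb, Fm, Ab, Cm

Triads in Eb major: Eb (I), Fm (ii), Gm (iii), Ab (IV), Bb (V), Cm (vi), Ddim (vii°).
Triads in Ab major: Ab (I), Bbm (ii), Cm (iii), Db (IV), Eb (V), Fm (vi), Gdim (vii°).
Shared triads with their functions: Eb (I in Eb major, V in Ab major); Fm (ii in Eb major, vi in Ab major); Ab (IV in Eb major, I in Ab major); Cm (vi in Eb major, iii in Ab major).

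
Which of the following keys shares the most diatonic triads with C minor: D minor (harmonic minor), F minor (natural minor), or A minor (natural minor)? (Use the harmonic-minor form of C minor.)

F minor

Triads of C minor (harmonic minor): C minor (i), D diminished (ii°), Eb augmented (III+), F minor (iv), G major (V), Ab major (VI), B diminished (vii°).
D minor (harmonic minor) shares 0: none.
F minor (natural minor) shares 3: Cm, Fm, Ab.
A minor (natural minor) shares 2: G, Bdim.
The most common triads (3) are shared with F minor.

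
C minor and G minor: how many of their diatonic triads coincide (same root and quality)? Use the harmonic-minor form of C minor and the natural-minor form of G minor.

1

Diatonic triads of C minor (harmonic minor): Cm (i), Ddim (ii°), Ebaug (III+), Fm (iv), G (V), Ab (VI), Bdim (vii°).
Diatonic triads of G minor (natural minor): Gm (i), Adim (ii°), Bb (III), Cm (iv), Dm (v), Eb (VI), F (VII).
Matching root and quality in both lists: Cm.
That gives 1 common triad.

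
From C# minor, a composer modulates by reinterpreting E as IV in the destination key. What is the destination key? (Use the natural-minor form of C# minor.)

The numeral IV denotes a major triad on scale degree 4. With E on degree 4, the tonic of the new key is B.
Degree 4 carries a major triad in major keys, so the destination is B major.
Check: the diatonic triads of B major are B (I), C#m (ii), D#m (iii), E (IV), F# (V), G#m (vi), A#dim (vii°) — E is indeed IV.

B major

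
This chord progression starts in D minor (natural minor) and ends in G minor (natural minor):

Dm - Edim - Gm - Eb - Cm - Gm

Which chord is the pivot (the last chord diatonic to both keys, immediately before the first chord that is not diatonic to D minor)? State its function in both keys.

Gm — iv in D minor, i in G minor

Chords diatonic to D minor: Dm, Edim, F, Gm, Am, Bb, C.
Reading the progression, the first chord not in that set is Eb, so the modulation leaves D minor there.
The chord immediately before Eb is Gm, which is diatonic to both keys: iv in D minor and i in G minor.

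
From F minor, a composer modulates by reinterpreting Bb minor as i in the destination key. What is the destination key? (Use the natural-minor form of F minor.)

The numeral i denotes a minor triad on scale degree 1. With Bb on degree 1, the tonic of the new key is Bb.
Degree 1 carries a minor triad in minor keys, so the destination is Bb minor.
Check: the diatonic triads of Bb minor (natural minor) are Bbm (i), Cdim (ii°), Db (III), Ebm (iv), Fm (v), Gb (VI), Ab (VII) — Bb minor is indeed i.

Bb minor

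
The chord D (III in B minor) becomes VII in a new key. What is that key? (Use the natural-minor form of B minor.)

The numeral VII denotes a major triad on scale degree 7. With D on degree 7, the tonic of the new key is E.
Degree 7 carries a major triad in natural-minor keys, so the destination is E minor.
Check: the diatonic triads of E minor (natural minor) are Em (i), F#dim (ii°), G (III), Am (iv), Bm (v), C (VI), D (VII) — D is indeed VII.

E minor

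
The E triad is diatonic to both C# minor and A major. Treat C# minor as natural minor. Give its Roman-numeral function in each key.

The scale of C# minor (natural minor) is C# D# E F# G# A B; E is degree 3, and the triad built there (E-G#-B) is major, so it is III.
The scale of A major is A B C# D E F# G#; E is degree 5, and the triad built there (E-G#-B) is major, so it is V.

III in C# minor; V in A major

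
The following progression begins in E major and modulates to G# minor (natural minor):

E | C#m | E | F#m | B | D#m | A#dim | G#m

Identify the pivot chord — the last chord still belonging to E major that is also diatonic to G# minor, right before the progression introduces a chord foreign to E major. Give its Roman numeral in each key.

Chords diatonic to E major: E, F#m, G#m, A, B, C#m, D#dim.
Reading the progression, the first chord not in that set is D#m, so the modulation leaves E major there.
The chord immediately before D#m is B, which is diatonic to both keys: V in E major and III in G# minor.

B — V in E major, III in G# minor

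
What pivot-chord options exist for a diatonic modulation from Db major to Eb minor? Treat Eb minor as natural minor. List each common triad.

Triads in Db major: Db (I), Ebm (ii), Fm (iii), Gb (IV), Ab (V), Bbm (vi), Cdim (vii°).
Triads in Eb minor (natural minor): Ebm (i), Fdim (ii°), Gb (III), Abm (iv), Bbm (v), Cb (VI), Db (VII).
Shared triads with their functions: Db (I in Db major, VII in Eb minor); Ebm (ii in Db major, i in Eb minor); Gb (IV in Db major, III in Eb minor); Bbm (vi in Db major, v in Eb minor).

Db, Ebm, Gb, Bbm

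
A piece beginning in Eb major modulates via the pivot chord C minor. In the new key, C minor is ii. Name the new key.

Bb major

The numeral ii denotes a minor triad on scale degree 2. With C on degree 2, the tonic of the new key is Bb.
Degree 2 carries a minor triad in major keys, so the destination is Bb major.
Check: the diatonic triads of Bb major are Bb (I), Cm (ii), Dm (iii), Eb (IV), F (V), Gm (vi), Adim (vii°) — C minor is indeed ii.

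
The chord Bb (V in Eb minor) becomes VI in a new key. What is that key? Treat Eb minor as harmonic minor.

D minor

The numeral VI denotes a major triad on scale degree 6. With Bb on degree 6, the tonic of the new key is D.
Degree 6 carries a major triad in minor keys, so the destination is D minor.
Check: the diatonic triads of D minor (natural minor) are Dm (i), Edim (ii°), F (III), Gm (iv), Am (v), Bb (VI), C (VII) — Bb is indeed VI.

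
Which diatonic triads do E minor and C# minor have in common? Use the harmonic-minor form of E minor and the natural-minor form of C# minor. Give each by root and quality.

Triads in E minor (harmonic minor): E minor (i), F# diminished (ii°), G augmented (III+), A minor (iv), B major (V), C major (VI), D# diminished (vii°).
Triads in C# minor (natural minor): C# minor (i), D# diminished (ii°), E major (III), F# minor (iv), G# minor (v), A major (VI), B major (VII).
Shared triads with their functions: B major (V in E minor, VII in C# minor); D# diminished (vii° in E minor, ii° in C# minor).

B, D#dim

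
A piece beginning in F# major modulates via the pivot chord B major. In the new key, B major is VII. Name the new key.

C# minor

The numeral VII denotes a major triad on scale degree 7. With B on degree 7, the tonic of the new key is C#.
Degree 7 carries a major triad in natural-minor keys, so the destination is C# minor.
Check: the diatonic triads of C# minor (natural minor) are C#m (i), D#dim (ii°), E (III), F#m (iv), G#m (v), A (VI), B (VII) — B major is indeed VII.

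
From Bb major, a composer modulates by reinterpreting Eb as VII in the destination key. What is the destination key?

F minor

The numeral VII denotes a major triad on scale degree 7. With Eb on degree 7, the tonic of the new key is F.
Degree 7 carries a major triad in natural-minor keys, so the destination is F minor.
Check: the diatonic triads of F minor (natural minor) are Fm (i), Gdim (ii°), Ab (III), Bbm (iv), Cm (v), Db (VI), Eb (VII) — Eb is indeed VII.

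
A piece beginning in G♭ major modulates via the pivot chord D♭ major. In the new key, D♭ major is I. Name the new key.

D♭ major

The numeral I denotes a major triad on scale degree 1. With D♭ on degree 1, the tonic of the new key is D♭.
Degree 1 carries a major triad in major keys, so the destination is D♭ major.
Check: the diatonic triads of D♭ major are D♭ (I), E♭m (ii), Fm (iii), G♭ (IV), A♭ (V), B♭m (vi), Cdim (vii°) — D♭ major is indeed I.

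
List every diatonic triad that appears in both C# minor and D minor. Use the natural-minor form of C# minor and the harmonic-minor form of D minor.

A

Triads in C# minor (natural minor): C#m (i), D#dim (ii°), E (III), F#m (iv), G#m (v), A (VI), B (VII).
Triads in D minor (harmonic minor): Dm (i), Edim (ii°), Faug (III+), Gm (iv), A (V), Bb (VI), C#dim (vii°).
Shared triads with their functions: A (VI in C# minor, V in D minor).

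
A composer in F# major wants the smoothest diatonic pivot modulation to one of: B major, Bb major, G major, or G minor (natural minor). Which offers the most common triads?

Triads of F# major: F# major (I), G# minor (ii), A# minor (iii), B major (IV), C# major (V), D# minor (vi), E# diminished (vii°).
B major shares 4: F#, G#m, B, D#m.
Bb major shares 0: none.
G major shares 0: none.
G minor (natural minor) shares 0: none.
The most common triads (4) are shared with B major.

B major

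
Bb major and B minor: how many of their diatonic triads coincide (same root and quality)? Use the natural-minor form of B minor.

0

Diatonic triads of Bb major: Bb (I), Cm (ii), Dm (iii), Eb (IV), F (V), Gm (vi), Adim (vii°).
Diatonic triads of B minor (natural minor): Bm (i), C#dim (ii°), D (III), Em (iv), F#m (v), G (VI), A (VII).
No triad has the same root and quality in both keys.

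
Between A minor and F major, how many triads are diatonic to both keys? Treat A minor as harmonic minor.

Diatonic triads of A minor (harmonic minor): Am (i), Bdim (ii°), Caug (III+), Dm (iv), E (V), F (VI), G♯dim (vii°).
Diatonic triads of F major: F (I), Gm (ii), Am (iii), B♭ (IV), C (V), Dm (vi), Edim (vii°).
Matching root and quality in both lists: Am, Dm, F.
That gives 3 common triads.

3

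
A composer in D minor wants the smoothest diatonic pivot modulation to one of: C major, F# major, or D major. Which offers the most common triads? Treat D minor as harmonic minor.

Triads of D minor (harmonic minor): D minor (i), E diminished (ii°), F augmented (III+), G minor (iv), A major (V), Bb major (VI), C# diminished (vii°).
C major shares 1: Dm.
F# major shares 0: none.
D major shares 2: A, C#dim.
The most common triads (2) are shared with D major.

D major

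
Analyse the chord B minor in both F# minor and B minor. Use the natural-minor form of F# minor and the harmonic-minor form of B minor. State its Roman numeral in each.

The scale of F# minor (natural minor) is F# G# A B C# D E; B is degree 4, and the triad built there (B-D-F#) is minor, so it is iv.
The scale of B minor (harmonic minor) is B C# D E F# G A#; B is degree 1, and the triad built there (B-D-F#) is minor, so it is i.

iv in F# minor; i in B minor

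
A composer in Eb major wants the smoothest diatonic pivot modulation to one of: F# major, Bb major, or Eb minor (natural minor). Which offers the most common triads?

Bb major

Triads of Eb major: Eb major (I), F minor (ii), G minor (iii), Ab major (IV), Bb major (V), C minor (vi), D diminished (vii°).
F# major shares 0: none.
Bb major shares 4: Eb, Gm, Bb, Cm.
Eb minor (natural minor) shares 0: none.
The most common triads (4) are shared with Bb major.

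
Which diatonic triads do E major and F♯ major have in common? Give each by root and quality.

Triads in E major: E major (I), F♯ minor (ii), G♯ minor (iii), A major (IV), B major (V), C♯ minor (vi), D♯ diminished (vii°).
Triads in F♯ major: F♯ major (I), G♯ minor (ii), A♯ minor (iii), B major (IV), C♯ major (V), D♯ minor (vi), E♯ diminished (vii°).
Shared triads with their functions: G♯ minor (iii in E major, ii in F♯ major); B major (V in E major, IV in F♯ major).

G♯m, B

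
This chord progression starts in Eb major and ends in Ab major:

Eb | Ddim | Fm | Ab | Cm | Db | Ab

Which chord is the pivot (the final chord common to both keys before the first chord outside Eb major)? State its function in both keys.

Chords diatonic to Eb major: Eb, Fm, Gm, Ab, Bb, Cm, Ddim.
Reading the progression, the first chord not in that set is Db, so the modulation leaves Eb major there.
The chord immediately before Db is Cm, which is diatonic to both keys: vi in Eb major and iii in Ab major.

Cm — vi in Eb major, iii in Ab major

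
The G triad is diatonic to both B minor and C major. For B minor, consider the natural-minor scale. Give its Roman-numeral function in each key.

VI in B minor; V in C major

The scale of B minor (natural minor) is B C# D E F# G A; G is degree 6, and the triad built there (G-B-D) is major, so it is VI.
The scale of C major is C D E F G A B; G is degree 5, and the triad built there (G-B-D) is major, so it is V.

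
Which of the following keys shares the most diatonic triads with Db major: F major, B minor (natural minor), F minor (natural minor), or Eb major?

F minor

Triads of Db major: Db (I), Ebm (ii), Fm (iii), Gb (IV), Ab (V), Bbm (vi), Cdim (vii°).
F major shares 0: none.
B minor (natural minor) shares 0: none.
F minor (natural minor) shares 4: Db, Fm, Ab, Bbm.
Eb major shares 2: Fm, Ab.
The most common triads (4) are shared with F minor.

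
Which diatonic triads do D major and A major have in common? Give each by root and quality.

D, F♯m, A, Bm

Triads in D major: D major (I), E minor (ii), F♯ minor (iii), G major (IV), A major (V), B minor (vi), C♯ diminished (vii°).
Triads in A major: A major (I), B minor (ii), C♯ minor (iii), D major (IV), E major (V), F♯ minor (vi), G♯ diminished (vii°).
Shared triads with their functions: D major (I in D major, IV in A major); F♯ minor (iii in D major, vi in A major); A major (V in D major, I in A major); B minor (vi in D major, ii in A major).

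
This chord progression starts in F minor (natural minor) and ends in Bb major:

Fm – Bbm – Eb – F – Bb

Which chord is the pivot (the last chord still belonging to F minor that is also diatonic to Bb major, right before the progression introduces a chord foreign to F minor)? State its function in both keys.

Eb — VII in F minor, IV in Bb major

Chords diatonic to F minor: Fm, Gdim, Ab, Bbm, Cm, Db, Eb.
Reading the progression, the first chord not in that set is F, so the modulation leaves F minor there.
The chord immediately before F is Eb, which is diatonic to both keys: VII in F minor and IV in Bb major.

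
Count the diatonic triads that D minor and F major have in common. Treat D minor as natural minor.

Diatonic triads of D minor (natural minor): D minor (i), E diminished (ii°), F major (III), G minor (iv), A minor (v), Bb major (VI), C major (VII).
Diatonic triads of F major: F major (I), G minor (ii), A minor (iii), Bb major (IV), C major (V), D minor (vi), E diminished (vii°).
Matching root and quality in both lists: D minor, E diminished, F major, G minor, A minor, Bb major, C major.
That gives 7 common triads.

7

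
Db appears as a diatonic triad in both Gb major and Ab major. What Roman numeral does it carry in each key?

The scale of Gb major is Gb Ab Bb Cb Db Eb F; Db is degree 5, and the triad built there (Db-F-Ab) is major, so it is V.
The scale of Ab major is Ab Bb C Db Eb F G; Db is degree 4, and the triad built there (Db-F-Ab) is major, so it is IV.

V in Gb major; IV in Ab major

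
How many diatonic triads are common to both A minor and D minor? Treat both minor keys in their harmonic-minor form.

Diatonic triads of A minor (harmonic minor): Am (i), Bdim (ii°), Caug (III+), Dm (iv), E (V), F (VI), G#dim (vii°).
Diatonic triads of D minor (harmonic minor): Dm (i), Edim (ii°), Faug (III+), Gm (iv), A (V), Bb (VI), C#dim (vii°).
Matching root and quality in both lists: Dm.
That gives 1 common triad.

1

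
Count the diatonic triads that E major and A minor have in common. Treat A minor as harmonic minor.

1

Diatonic triads of E major: E major (I), F# minor (ii), G# minor (iii), A major (IV), B major (V), C# minor (vi), D# diminished (vii°).
Diatonic triads of A minor (harmonic minor): A minor (i), B diminished (ii°), C augmented (III+), D minor (iv), E major (V), F major (VI), G# diminished (vii°).
Matching root and quality in both lists: E major.
That gives 1 common triad.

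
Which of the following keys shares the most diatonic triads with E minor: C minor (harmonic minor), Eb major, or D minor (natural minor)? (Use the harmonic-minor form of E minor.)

D minor

Triads of E minor (harmonic minor): E minor (i), F# diminished (ii°), G augmented (III+), A minor (iv), B major (V), C major (VI), D# diminished (vii°).
C minor (harmonic minor) shares 0: none.
Eb major shares 0: none.
D minor (natural minor) shares 2: Am, C.
The most common triads (2) are shared with D minor.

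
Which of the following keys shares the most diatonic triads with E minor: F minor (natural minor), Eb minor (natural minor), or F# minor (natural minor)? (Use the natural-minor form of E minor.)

Triads of E minor (natural minor): E minor (i), F# diminished (ii°), G major (III), A minor (iv), B minor (v), C major (VI), D major (VII).
F minor (natural minor) shares 0: none.
Eb minor (natural minor) shares 0: none.
F# minor (natural minor) shares 2: Bm, D.
The most common triads (2) are shared with F# minor.

F# minor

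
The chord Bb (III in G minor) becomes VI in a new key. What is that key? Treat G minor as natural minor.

D minor

The numeral VI denotes a major triad on scale degree 6. With Bb on degree 6, the tonic of the new key is D.
Degree 6 carries a major triad in minor keys, so the destination is D minor.
Check: the diatonic triads of D minor (natural minor) are Dm (i), Edim (ii°), F (III), Gm (iv), Am (v), Bb (VI), C (VII) — Bb is indeed VI.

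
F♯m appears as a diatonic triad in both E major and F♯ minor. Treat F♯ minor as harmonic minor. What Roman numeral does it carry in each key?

ii in E major; i in F♯ minor

The scale of E major is E F♯ G♯ A B C♯ D♯; F♯ is degree 2, and the triad built there (F♯-A-C♯) is minor, so it is ii.
The scale of F♯ minor (harmonic minor) is F♯ G♯ A B C♯ D E♯; F♯ is degree 1, and the triad built there (F♯-A-C♯) is minor, so it is i.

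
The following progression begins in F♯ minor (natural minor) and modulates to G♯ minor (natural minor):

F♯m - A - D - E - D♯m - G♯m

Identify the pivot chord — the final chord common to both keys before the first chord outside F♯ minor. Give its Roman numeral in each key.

E — VII in F♯ minor, VI in G♯ minor

Chords diatonic to F♯ minor: F♯m, G♯dim, A, Bm, C♯m, D, E.
Reading the progression, the first chord not in that set is D♯m, so the modulation leaves F♯ minor there.
The chord immediately before D♯m is E, which is diatonic to both keys: VII in F♯ minor and VI in G♯ minor.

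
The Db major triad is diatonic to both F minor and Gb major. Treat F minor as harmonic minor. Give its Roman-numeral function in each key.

The scale of F minor (harmonic minor) is F G Ab Bb C Db E; Db is degree 6, and the triad built there (Db-F-Ab) is major, so it is VI.
The scale of Gb major is Gb Ab Bb Cb Db Eb F; Db is degree 5, and the triad built there (Db-F-Ab) is major, so it is V.

VI in F minor; V in Gb major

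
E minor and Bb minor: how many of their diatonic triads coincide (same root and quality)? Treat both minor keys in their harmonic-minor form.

0

Diatonic triads of E minor (harmonic minor): E minor (i), F# diminished (ii°), G augmented (III+), A minor (iv), B major (V), C major (VI), D# diminished (vii°).
Diatonic triads of Bb minor (harmonic minor): Bb minor (i), C diminished (ii°), Db augmented (III+), Eb minor (iv), F major (V), Gb major (VI), A diminished (vii°).
No triad has the same root and quality in both keys.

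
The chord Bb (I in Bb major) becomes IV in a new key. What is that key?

The numeral IV denotes a major triad on scale degree 4. With Bb on degree 4, the tonic of the new key is F.
Degree 4 carries a major triad in major keys, so the destination is F major.
Check: the diatonic triads of F major are F (I), Gm (ii), Am (iii), Bb (IV), C (V), Dm (vi), Edim (vii°) — Bb is indeed IV.

F major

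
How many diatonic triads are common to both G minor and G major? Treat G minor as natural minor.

Diatonic triads of G minor (natural minor): Gm (i), Adim (ii°), B♭ (III), Cm (iv), Dm (v), E♭ (VI), F (VII).
Diatonic triads of G major: G (I), Am (ii), Bm (iii), C (IV), D (V), Em (vi), F♯dim (vii°).
No triad has the same root and quality in both keys.

0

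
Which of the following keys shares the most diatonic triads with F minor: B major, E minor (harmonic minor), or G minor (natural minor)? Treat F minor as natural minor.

Triads of F minor (natural minor): F minor (i), G diminished (ii°), Ab major (III), Bb minor (iv), C minor (v), Db major (VI), Eb major (VII).
B major shares 0: none.
E minor (harmonic minor) shares 0: none.
G minor (natural minor) shares 2: Cm, Eb.
The most common triads (2) are shared with G minor.

G minor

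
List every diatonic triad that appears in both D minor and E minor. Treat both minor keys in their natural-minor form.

Am, C

Triads in D minor (natural minor): D minor (i), E diminished (ii°), F major (III), G minor (iv), A minor (v), B♭ major (VI), C major (VII).
Triads in E minor (natural minor): E minor (i), F♯ diminished (ii°), G major (III), A minor (iv), B minor (v), C major (VI), D major (VII).
Shared triads with their functions: A minor (v in D minor, iv in E minor); C major (VII in D minor, VI in E minor).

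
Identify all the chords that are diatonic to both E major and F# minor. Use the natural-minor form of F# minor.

E, F#m, A, C#m

Triads in E major: E (I), F#m (ii), G#m (iii), A (IV), B (V), C#m (vi), D#dim (vii°).
Triads in F# minor (natural minor): F#m (i), G#dim (ii°), A (III), Bm (iv), C#m (v), D (VI), E (VII).
Shared triads with their functions: E (I in E major, VII in F# minor); F#m (ii in E major, i in F# minor); A (IV in E major, III in F# minor); C#m (vi in E major, v in F# minor).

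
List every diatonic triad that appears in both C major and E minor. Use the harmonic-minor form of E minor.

C, Em, Am

Triads in C major: C (I), Dm (ii), Em (iii), F (IV), G (V), Am (vi), Bdim (vii°).
Triads in E minor (harmonic minor): Em (i), F♯dim (ii°), Gaug (III+), Am (iv), B (V), C (VI), D♯dim (vii°).
Shared triads with their functions: C (I in C major, VI in E minor); Em (iii in C major, i in E minor); Am (vi in C major, iv in E minor).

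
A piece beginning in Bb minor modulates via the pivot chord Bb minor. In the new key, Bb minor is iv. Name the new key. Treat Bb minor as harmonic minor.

F minor

The numeral iv denotes a minor triad on scale degree 4. With Bb on degree 4, the tonic of the new key is F.
Degree 4 carries a minor triad in minor keys, so the destination is F minor.
Check: the diatonic triads of F minor (natural minor) are Fm (i), Gdim (ii°), Ab (III), Bbm (iv), Cm (v), Db (VI), Eb (VII) — Bb minor is indeed iv.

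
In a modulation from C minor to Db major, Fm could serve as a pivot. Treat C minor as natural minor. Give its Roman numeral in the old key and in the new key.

iv in C minor; iii in Db major

The scale of C minor (natural minor) is C D Eb F G Ab Bb; F is degree 4, and the triad built there (F-Ab-C) is minor, so it is iv.
The scale of Db major is Db Eb F Gb Ab Bb C; F is degree 3, and the triad built there (F-Ab-C) is minor, so it is iii.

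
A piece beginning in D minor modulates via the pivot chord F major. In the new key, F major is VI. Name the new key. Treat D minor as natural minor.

A minor

The numeral VI denotes a major triad on scale degree 6. With F on degree 6, the tonic of the new key is A.
Degree 6 carries a major triad in minor keys, so the destination is A minor.
Check: the diatonic triads of A minor (natural minor) are Am (i), Bdim (ii°), C (III), Dm (iv), Em (v), F (VI), G (VII) — F major is indeed VI.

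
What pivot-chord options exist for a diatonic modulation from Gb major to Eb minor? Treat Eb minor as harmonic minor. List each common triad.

Abm, Cb, Ebm, Fdim

Triads in Gb major: Gb major (I), Ab minor (ii), Bb minor (iii), Cb major (IV), Db major (V), Eb minor (vi), F diminished (vii°).
Triads in Eb minor (harmonic minor): Eb minor (i), F diminished (ii°), Gb augmented (III+), Ab minor (iv), Bb major (V), Cb major (VI), D diminished (vii°).
Shared triads with their functions: Ab minor (ii in Gb major, iv in Eb minor); Cb major (IV in Gb major, VI in Eb minor); Eb minor (vi in Gb major, i in Eb minor); F diminished (vii° in Gb major, ii° in Eb minor).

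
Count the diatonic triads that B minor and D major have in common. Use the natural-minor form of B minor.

Diatonic triads of B minor (natural minor): B minor (i), C# diminished (ii°), D major (III), E minor (iv), F# minor (v), G major (VI), A major (VII).
Diatonic triads of D major: D major (I), E minor (ii), F# minor (iii), G major (IV), A major (V), B minor (vi), C# diminished (vii°).
Matching root and quality in both lists: B minor, C# diminished, D major, E minor, F# minor, G major, A major.
That gives 7 common triads.

7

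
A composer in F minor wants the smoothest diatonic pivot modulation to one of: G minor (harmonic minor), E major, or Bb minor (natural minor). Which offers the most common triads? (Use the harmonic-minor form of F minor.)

Bb minor

Triads of F minor (harmonic minor): F minor (i), G diminished (ii°), Ab augmented (III+), Bb minor (iv), C major (V), Db major (VI), E diminished (vii°).
G minor (harmonic minor) shares 0: none.
E major shares 0: none.
Bb minor (natural minor) shares 3: Fm, Bbm, Db.
The most common triads (3) are shared with Bb minor.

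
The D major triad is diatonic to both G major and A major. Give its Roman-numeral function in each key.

The scale of G major is G A B C D E F#; D is degree 5, and the triad built there (D-F#-A) is major, so it is V.
The scale of A major is A B C# D E F# G#; D is degree 4, and the triad built there (D-F#-A) is major, so it is IV.

V in G major; IV in A major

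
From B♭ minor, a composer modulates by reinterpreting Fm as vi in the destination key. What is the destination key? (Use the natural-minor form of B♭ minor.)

A♭ major

The numeral vi denotes a minor triad on scale degree 6. With F on degree 6, the tonic of the new key is A♭.
Degree 6 carries a minor triad in major keys, so the destination is A♭ major.
Check: the diatonic triads of A♭ major are A♭ (I), B♭m (ii), Cm (iii), D♭ (IV), E♭ (V), Fm (vi), Gdim (vii°) — Fm is indeed vi.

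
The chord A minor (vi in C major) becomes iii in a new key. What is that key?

The numeral iii denotes a minor triad on scale degree 3. With A on degree 3, the tonic of the new key is F.
Degree 3 carries a minor triad in major keys, so the destination is F major.
Check: the diatonic triads of F major are F (I), Gm (ii), Am (iii), B♭ (IV), C (V), Dm (vi), Edim (vii°) — A minor is indeed iii.

F major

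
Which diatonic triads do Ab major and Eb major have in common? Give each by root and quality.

Triads in Ab major: Ab (I), Bbm (ii), Cm (iii), Db (IV), Eb (V), Fm (vi), Gdim (vii°).
Triads in Eb major: Eb (I), Fm (ii), Gm (iii), Ab (IV), Bb (V), Cm (vi), Ddim (vii°).
Shared triads with their functions: Ab (I in Ab major, IV in Eb major); Cm (iii in Ab major, vi in Eb major); Eb (V in Ab major, I in Eb major); Fm (vi in Ab major, ii in Eb major).

Ab, Cm, Eb, Fm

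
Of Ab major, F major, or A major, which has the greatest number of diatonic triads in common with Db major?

Triads of Db major: Db major (I), Eb minor (ii), F minor (iii), Gb major (IV), Ab major (V), Bb minor (vi), C diminished (vii°).
Ab major shares 4: Db, Fm, Ab, Bbm.
F major shares 0: none.
A major shares 0: none.
The most common triads (4) are shared with Ab major.

Ab major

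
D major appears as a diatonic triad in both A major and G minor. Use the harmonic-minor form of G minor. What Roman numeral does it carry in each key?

The scale of A major is A B C# D E F# G#; D is degree 4, and the triad built there (D-F#-A) is major, so it is IV.
The scale of G minor (harmonic minor) is G A Bb C D Eb F#; D is degree 5, and the triad built there (D-F#-A) is major, so it is V.

IV in A major; V in G minor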